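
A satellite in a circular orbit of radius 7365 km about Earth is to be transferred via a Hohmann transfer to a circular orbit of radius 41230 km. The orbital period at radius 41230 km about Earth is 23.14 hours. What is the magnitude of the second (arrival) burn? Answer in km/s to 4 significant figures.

From Kepler's third law T² = 4π²r³/μ at r = 41230 km, T = 23.14 hours = 23.14 × 3600 s = 83304 s: μ = 4π²r³/T² = 3.98720×10^5 km³/s².
Transfer-ellipse semi-major axis a_t = (r₁ + r₂)/2 = (7365 + 41230)/2 = 24297.5 km.
On the circular orbit at r = 41230 km, v_c = √(μ/r) = 3.110 km/s.
Transfer-orbit speed at the same r (vis-viva, a = a_t): v_t = √[μ(2/r − 1/a_t)] = 1.712 km/s.
Δv₂ = |v_t − v_c| = |1.712 − 3.110| = 1.398 km/s.

Δv₂ = 1.398 km/s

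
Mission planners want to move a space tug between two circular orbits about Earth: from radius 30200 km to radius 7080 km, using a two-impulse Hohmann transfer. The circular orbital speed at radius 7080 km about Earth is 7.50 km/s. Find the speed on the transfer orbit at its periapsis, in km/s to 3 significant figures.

v = 9.55 km/s

From the circular-orbit relation v² = μ/r at r = 7080 km: μ = v²r = (7.50)² × 7080 = 3.98250×10^5 km³/s².
Semi-major axis of the transfer orbit: a_t = (30200 + 7080)/2 = 18640 km.
At periapsis, r = 7080 km.
Applying v² = μ(2/r − 1/a_t): v = 9.546 km/s.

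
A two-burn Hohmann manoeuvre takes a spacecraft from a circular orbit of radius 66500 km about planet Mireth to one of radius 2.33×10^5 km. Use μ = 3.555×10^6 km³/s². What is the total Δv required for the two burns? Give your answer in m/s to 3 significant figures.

The Hohmann ellipse has a_t = (r₁ + r₂)/2 = 1.4975×10^5 km.
Circular speed at r₁: v₁ = √(μ/r₁) = √(3.555×10^6/66500) = 7.3115 km/s.
Transfer-orbit speed at r₁ (v² = μ(2/r − 1/a)): v_p = √[μ(2/r₁ − 1/a_t)] = 9.1202 km/s.
First burn Δv₁ = |v_p − v₁| = 1.809 km/s.
At r₂, v₂ = √(μ/r₂) = 3.906 km/s.
Transfer-orbit speed at r₂: v_a = √[μ(2/r₂ − 1/a_t)] = 2.603 km/s.
Second burn Δv₂ = |v₂ − v_a| = 1.303 km/s.
Δv = Δv₁ + Δv₂ = 1.809 + 1.303 = 3.112 km/s.

Δv = 3110 m/s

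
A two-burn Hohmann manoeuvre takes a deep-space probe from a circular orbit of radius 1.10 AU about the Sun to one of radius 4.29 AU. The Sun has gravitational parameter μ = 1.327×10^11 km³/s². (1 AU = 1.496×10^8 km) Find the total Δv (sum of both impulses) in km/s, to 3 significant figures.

In km: r₁ = 1.10 × 1.496×10^8 = 1.6456×10^8 km; r₂ = 4.29 × 1.496×10^8 = 6.41784×10^8 km.
Semi-major axis of the transfer orbit: a_t = (1.6456×10^8 + 6.41784×10^8)/2 = 4.03172×10^8 km.
Circular speed at r₁: v₁ = √(μ/r₁) = √(1.327×10^11/1.6456×10^8) = 28.397 km/s.
Transfer-orbit speed at r₁ (vis-viva): v_p = √[μ(2/r₁ − 1/a_t)] = 35.828 km/s.
First burn Δv₁ = |v_p − v₁| = 7.431 km/s.
Circular speed at r₂: v₂ = √(μ/r₂) = 14.38 km/s.
Transfer-orbit speed at r₂: v_a = √[μ(2/r₂ − 1/a_t)] = 9.187 km/s.
Second burn Δv₂ = |v₂ − v_a| = 5.193 km/s.
Total Δv = Δv₁ + Δv₂ = 12.62 km/s.

Δv = 12.6 km/s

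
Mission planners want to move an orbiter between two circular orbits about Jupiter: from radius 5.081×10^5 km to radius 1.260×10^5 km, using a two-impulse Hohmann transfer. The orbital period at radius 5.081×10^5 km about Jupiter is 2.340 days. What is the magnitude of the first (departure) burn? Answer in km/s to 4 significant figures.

From Kepler's third law T² = 4π²r³/μ at r = 5.081×10^5 km, T = 2.340 days = 2.340 × 86400 s = 2.02176×10^5 s: μ = 4π²r³/T² = 1.26692×10^8 km³/s².
Transfer-ellipse semi-major axis a_t = (r₁ + r₂)/2 = (5.081×10^5 + 1.260×10^5)/2 = 3.1705×10^5 km.
Circular speed at r = 5.081×10^5 km: v_c = √(μ/r) = 15.7906 km/s.
Vis-viva on the transfer ellipse at r = 5.081×10^5 km gives v_t = √[μ(2/r − 1/a_t)] = 9.95453 km/s.
Δv₁ = |v_t − v_c| = |9.95453 − 15.7906| = 5.836 km/s.

Δv₁ = 5.836 km/s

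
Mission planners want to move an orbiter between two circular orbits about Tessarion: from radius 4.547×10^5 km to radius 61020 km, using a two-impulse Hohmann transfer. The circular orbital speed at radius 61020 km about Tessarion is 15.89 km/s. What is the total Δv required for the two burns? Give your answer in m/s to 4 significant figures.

From the circular-orbit relation v² = μ/r at r = 61020 km: μ = v²r = (15.89)² × 61020 = 1.54071×10^7 km³/s².
Semi-major axis of the transfer orbit: a_t = (4.547×10^5 + 61020)/2 = 2.5786×10^5 km.
At r₁ the circular-orbit speed is v₁ = √(μ/r₁) = 5.821 km/s.
Transfer-orbit speed at r₁ (vis-viva equation): v_a = √[μ(2/r₁ − 1/a_t)] = 2.832 km/s.
First burn Δv₁ = |v_a − v₁| = 2.989 km/s.
At r₂, v₂ = √(μ/r₂) = 15.890 km/s.
Transfer-orbit speed at r₂: v_p = √[μ(2/r₂ − 1/a_t)] = 21.101 km/s.
Second burn Δv₂ = |v₂ − v_p| = 5.211 km/s.
Total Δv = Δv₁ + Δv₂ = 8.200 km/s.

Δv = 8200 m/s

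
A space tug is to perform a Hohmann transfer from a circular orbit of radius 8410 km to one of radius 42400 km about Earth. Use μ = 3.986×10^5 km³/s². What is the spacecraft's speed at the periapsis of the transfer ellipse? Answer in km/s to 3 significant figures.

v = 8.89 km/s

Transfer-ellipse semi-major axis a_t = (r₁ + r₂)/2 = (8410 + 42400)/2 = 25405 km.
The periapsis of the transfer ellipse is at r = 8410 km.
Applying v² = μ(2/r − 1/a_t): v = 8.894 km/s.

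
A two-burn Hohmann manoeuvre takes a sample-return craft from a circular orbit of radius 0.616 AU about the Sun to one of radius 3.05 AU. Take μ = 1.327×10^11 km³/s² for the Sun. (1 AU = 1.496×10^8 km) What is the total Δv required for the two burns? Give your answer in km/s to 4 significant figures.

In km: r₁ = 0.616 × 1.496×10^8 = 9.21536×10^7 km; r₂ = 3.05 × 1.496×10^8 = 4.5628×10^8 km.
The Hohmann ellipse has a_t = (r₁ + r₂)/2 = 2.742168×10^8 km.
At r₁ the circular-orbit speed is v₁ = √(μ/r₁) = 37.95 km/s.
Transfer-orbit speed at r₁ (vis-viva equation): v_p = √[μ(2/r₁ − 1/a_t)] = 48.95 km/s.
First burn Δv₁ = |v_p − v₁| = 11.00 km/s.
Circular speed at r₂: v₂ = √(μ/r₂) = 17.054 km/s.
Transfer-orbit speed at r₂: v_a = √[μ(2/r₂ − 1/a_t)] = 9.8862 km/s.
Second burn Δv₂ = |v₂ − v_a| = 7.168 km/s.
Δv = Δv₁ + Δv₂ = 11.00 + 7.168 = 18.17 km/s.

Δv = 18.17 km/s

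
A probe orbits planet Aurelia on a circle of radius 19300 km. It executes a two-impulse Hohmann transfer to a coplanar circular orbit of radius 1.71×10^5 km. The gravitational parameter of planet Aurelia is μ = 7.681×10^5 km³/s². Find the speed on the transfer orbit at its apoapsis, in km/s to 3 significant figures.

The Hohmann ellipse has a_t = (r₁ + r₂)/2 = 95150 km.
The apoapsis of the transfer ellipse is at r = 1.710×10^5 km.
Applying v² = μ(2/r − 1/a_t): v = 0.9545 km/s.

v = 0.955 km/s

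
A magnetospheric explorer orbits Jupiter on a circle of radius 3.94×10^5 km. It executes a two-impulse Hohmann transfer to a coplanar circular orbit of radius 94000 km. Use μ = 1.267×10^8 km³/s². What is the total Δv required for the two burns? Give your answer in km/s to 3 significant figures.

Δv = 16.7 km/s

Semi-major axis of the transfer orbit: a_t = (3.940×10^5 + 94000)/2 = 2.440×10^5 km.
At r₁ the circular-orbit speed is v₁ = √(μ/r₁) = 17.932 km/s.
On the transfer ellipse at r₁, v² = μ(2/r − 1/a) gives v_a = √[μ(2/r₁ − 1/a_t)] = 11.130 km/s.
First burn Δv₁ = |v_a − v₁| = 6.802 km/s.
At r₂, v₂ = √(μ/r₂) = 36.7134 km/s.
Transfer-orbit speed at r₂: v_p = √[μ(2/r₂ − 1/a_t)] = 46.6528 km/s.
Second burn Δv₂ = |v₂ − v_p| = 9.939 km/s.
Δv = Δv₁ + Δv₂ = 6.802 + 9.939 = 16.74 km/s.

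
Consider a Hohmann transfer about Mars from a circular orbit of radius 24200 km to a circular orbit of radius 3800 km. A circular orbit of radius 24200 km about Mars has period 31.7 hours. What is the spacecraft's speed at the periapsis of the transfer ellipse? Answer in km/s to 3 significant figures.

From Kepler's third law T² = 4π²r³/μ at r = 24200 km, T = 31.7 hours = 31.7 × 3600 s = 1.1412×10^5 s: μ = 4π²r³/T² = 42961.8 km³/s².
Semi-major axis of the transfer orbit: a_t = (24200 + 3800)/2 = 14000 km.
At periapsis, r = 3800 km.
Vis-viva: v = √[μ(2/r − 1/a_t)] = √[42961.8 × (2/3800 − 1/14000)] = 4.421 km/s.

v = 4.42 km/s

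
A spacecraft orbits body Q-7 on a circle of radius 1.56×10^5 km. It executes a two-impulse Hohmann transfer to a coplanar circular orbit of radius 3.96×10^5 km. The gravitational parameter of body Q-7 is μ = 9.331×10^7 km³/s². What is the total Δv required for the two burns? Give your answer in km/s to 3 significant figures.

Semi-major axis of the transfer orbit: a_t = (1.560×10^5 + 3.960×10^5)/2 = 2.760×10^5 km.
Circular speed at r₁: v₁ = √(μ/r₁) = √(9.331×10^7/1.560×10^5) = 24.457 km/s.
On the transfer ellipse at r₁, vis-viva equation gives v_p = √[μ(2/r₁ − 1/a_t)] = 29.295 km/s.
First burn Δv₁ = |v_p − v₁| = 4.838 km/s.
Circular speed at r₂: v₂ = √(μ/r₂) = 15.35 km/s.
Transfer-orbit speed at r₂: v_a = √[μ(2/r₂ − 1/a_t)] = 11.54 km/s.
Second burn Δv₂ = |v₂ − v_a| = 3.810 km/s.
Total Δv = Δv₁ + Δv₂ = 8.648 km/s.

Δv = 8.65 km/s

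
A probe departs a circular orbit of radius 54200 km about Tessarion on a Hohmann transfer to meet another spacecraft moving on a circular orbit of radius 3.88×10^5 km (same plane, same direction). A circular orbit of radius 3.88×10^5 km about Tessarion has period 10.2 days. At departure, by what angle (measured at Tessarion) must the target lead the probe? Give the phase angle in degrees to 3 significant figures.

From Kepler's third law T² = 4π²r³/μ at r = 3.88×10^5 km, T = 10.2 days = 10.2 × 86400 s = 8.8128×10^5 s: μ = 4π²r³/T² = 2.96912×10^6 km³/s².
Semi-major axis of the transfer orbit: a_t = (54200 + 3.880×10^5)/2 = 2.211×10^5 km.
The half-period of the transfer ellipse is t = π√(a_t³/μ) = 1.8955×10^5 s.
The target's mean motion on its circular orbit is ω₂ = √(μ/r₂³) = 7.1296×10^-6 rad/s.
Angle swept by the target during transfer: ω₂·t = 1.3514 rad = 77.43°.
Arrival is 180° from departure on the ellipse, so φ = 180° − 77.43° = 103°.

φ = 103°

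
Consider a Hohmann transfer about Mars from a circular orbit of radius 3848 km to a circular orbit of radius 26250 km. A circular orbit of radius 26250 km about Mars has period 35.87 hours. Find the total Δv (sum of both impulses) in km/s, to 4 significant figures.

From Kepler's third law T² = 4π²r³/μ at r = 26250 km, T = 35.87 hours = 35.87 × 3600 s = 1.29132×10^5 s: μ = 4π²r³/T² = 42823.3 km³/s².
Semi-major axis of the transfer orbit: a_t = (3848 + 26250)/2 = 15049 km.
At r₁ the circular-orbit speed is v₁ = √(μ/r₁) = 3.336 km/s.
On the transfer ellipse at r₁, vis-viva gives v_p = √[μ(2/r₁ − 1/a_t)] = 4.406 km/s.
First burn Δv₁ = |v_p − v₁| = 1.070 km/s.
Circular speed at r₂: v₂ = √(μ/r₂) = 1.27725 km/s.
Transfer-orbit speed at r₂: v_a = √[μ(2/r₂ − 1/a_t)] = 0.645861 km/s.
Second burn Δv₂ = |v₂ − v_a| = 0.6314 km/s.
Δv = Δv₁ + Δv₂ = 1.070 + 0.6314 = 1.701 km/s.

Δv = 1.701 km/s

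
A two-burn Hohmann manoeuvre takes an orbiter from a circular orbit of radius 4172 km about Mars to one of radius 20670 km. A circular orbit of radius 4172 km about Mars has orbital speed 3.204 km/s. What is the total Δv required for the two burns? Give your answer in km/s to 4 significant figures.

From the circular-orbit relation v² = μ/r at r = 4172 km: μ = v²r = (3.204)² × 4172 = 42828.1 km³/s².
Semi-major axis of the transfer orbit: a_t = (4172 + 20670)/2 = 12421 km.
Circular speed at r₁: v₁ = √(μ/r₁) = √(42828.1/4172) = 3.2040 km/s.
On the transfer ellipse at r₁, v² = μ(2/r − 1/a) gives v_p = √[μ(2/r₁ − 1/a_t)] = 4.1332 km/s.
First burn Δv₁ = |v_p − v₁| = 0.9292 km/s.
Circular speed at r₂: v₂ = √(μ/r₂) = 1.4394 km/s.
Transfer-orbit speed at r₂: v_a = √[μ(2/r₂ − 1/a_t)] = 0.83423 km/s.
Second burn Δv₂ = |v₂ − v_a| = 0.6052 km/s.
Δv = Δv₁ + Δv₂ = 0.9292 + 0.6052 = 1.534 km/s.

Δv = 1.534 km/s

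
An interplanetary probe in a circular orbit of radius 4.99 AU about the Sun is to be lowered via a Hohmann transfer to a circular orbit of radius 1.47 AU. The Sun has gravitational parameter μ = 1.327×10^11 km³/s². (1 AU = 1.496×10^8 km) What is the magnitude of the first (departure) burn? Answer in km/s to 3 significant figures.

Δv₁ = 4.34 km/s

In km: r₁ = 4.99 × 1.496×10^8 = 7.46504×10^8 km; r₂ = 1.47 × 1.496×10^8 = 2.19912×10^8 km.
Transfer-ellipse semi-major axis a_t = (r₁ + r₂)/2 = (7.46504×10^8 + 2.19912×10^8)/2 = 4.83208×10^8 km.
Circular speed at r = 7.46504×10^8 km: v_c = √(μ/r) = 13.3327 km/s.
Vis-viva on the transfer ellipse at r = 7.46504×10^8 km gives v_t = √[μ(2/r − 1/a_t)] = 8.99450 km/s.
Δv₁ = |v_t − v_c| = |8.99450 − 13.3327| = 4.338 km/s.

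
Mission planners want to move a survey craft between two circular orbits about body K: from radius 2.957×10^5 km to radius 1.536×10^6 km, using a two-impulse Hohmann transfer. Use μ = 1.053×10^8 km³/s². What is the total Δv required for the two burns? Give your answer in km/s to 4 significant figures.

Δv = 9.143 km/s

Semi-major axis of the transfer orbit: a_t = (2.957×10^5 + 1.536×10^6)/2 = 9.1585×10^5 km.
At r₁ the circular-orbit speed is v₁ = √(μ/r₁) = 18.8707 km/s.
Transfer-orbit speed at r₁ (vis-viva equation): v_p = √[μ(2/r₁ − 1/a_t)] = 24.4384 km/s.
First burn Δv₁ = |v_p − v₁| = 5.568 km/s.
At r₂, v₂ = √(μ/r₂) = 8.280 km/s.
Transfer-orbit speed at r₂: v_a = √[μ(2/r₂ − 1/a_t)] = 4.705 km/s.
Second burn Δv₂ = |v₂ − v_a| = 3.575 km/s.
Δv = Δv₁ + Δv₂ = 5.568 + 3.575 = 9.143 km/s.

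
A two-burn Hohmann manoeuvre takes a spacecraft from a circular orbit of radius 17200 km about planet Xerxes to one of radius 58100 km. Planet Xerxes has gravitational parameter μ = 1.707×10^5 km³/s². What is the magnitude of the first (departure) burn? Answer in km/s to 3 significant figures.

Δv₁ = 0.763 km/s

Semi-major axis of the transfer orbit: a_t = (17200 + 58100)/2 = 37650 km.
Circular speed at r = 17200 km: v_c = √(μ/r) = 3.1503 km/s.
Transfer-orbit speed at the same r (vis-viva, a = a_t): v_t = √[μ(2/r − 1/a_t)] = 3.9134 km/s.
Δv₁ = |v_t − v_c| = |3.9134 − 3.1503| = 0.7631 km/s.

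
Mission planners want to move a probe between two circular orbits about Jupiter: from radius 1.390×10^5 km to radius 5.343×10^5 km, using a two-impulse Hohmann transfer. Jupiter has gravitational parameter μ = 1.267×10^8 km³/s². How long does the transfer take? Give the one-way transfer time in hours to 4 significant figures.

The Hohmann ellipse has a_t = (r₁ + r₂)/2 = 3.3665×10^5 km.
Half the transfer-orbit period gives t = π√(a_t³/μ) = 54520 s.
Converting: 54520 s ÷ 3600 s/hour = 15.14 hours.

t = 15.14 hours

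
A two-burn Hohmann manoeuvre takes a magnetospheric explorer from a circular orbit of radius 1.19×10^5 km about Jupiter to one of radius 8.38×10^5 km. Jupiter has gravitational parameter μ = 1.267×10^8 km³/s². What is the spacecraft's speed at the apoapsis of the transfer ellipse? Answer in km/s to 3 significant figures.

The Hohmann ellipse has a_t = (r₁ + r₂)/2 = 4.785×10^5 km.
The apoapsis of the transfer ellipse is at r = 8.380×10^5 km.
From the vis-viva equation, v = √[μ(2/r − 1/a_t)] = 6.132 km/s.

v = 6.13 km/s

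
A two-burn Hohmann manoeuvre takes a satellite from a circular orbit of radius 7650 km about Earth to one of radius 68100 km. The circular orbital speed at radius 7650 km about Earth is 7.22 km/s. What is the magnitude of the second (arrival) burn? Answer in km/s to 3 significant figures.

From the circular-orbit relation v² = μ/r at r = 7650 km: μ = v²r = (7.22)² × 7650 = 3.98782×10^5 km³/s².
Semi-major axis of the transfer orbit: a_t = (7650 + 68100)/2 = 37875 km.
On the circular orbit at r = 68100 km, v_c = √(μ/r) = 2.420 km/s.
Transfer-orbit speed at the same r (vis-viva, a = a_t): v_t = √[μ(2/r − 1/a_t)] = 1.088 km/s.
Δv₂ = |v_t − v_c| = |1.088 − 2.420| = 1.332 km/s.

Δv₂ = 1.33 km/s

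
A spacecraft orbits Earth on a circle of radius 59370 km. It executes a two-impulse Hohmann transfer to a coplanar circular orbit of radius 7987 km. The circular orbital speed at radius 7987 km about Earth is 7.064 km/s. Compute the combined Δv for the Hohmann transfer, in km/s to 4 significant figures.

Δv = 3.644 km/s

From the circular-orbit relation v² = μ/r at r = 7987 km: μ = v²r = (7.064)² × 7987 = 3.98552×10^5 km³/s².
Transfer-ellipse semi-major axis a_t = (r₁ + r₂)/2 = (59370 + 7987)/2 = 33678.5 km.
Circular speed at r₁: v₁ = √(μ/r₁) = √(3.98552×10^5/59370) = 2.591 km/s.
On the transfer ellipse at r₁, v² = μ(2/r − 1/a) gives v_a = √[μ(2/r₁ − 1/a_t)] = 1.262 km/s.
First burn Δv₁ = |v_a − v₁| = 1.329 km/s.
Circular speed at r₂: v₂ = √(μ/r₂) = 7.064 km/s.
Transfer-orbit speed at r₂: v_p = √[μ(2/r₂ − 1/a_t)] = 9.379 km/s.
Second burn Δv₂ = |v₂ − v_p| = 2.315 km/s.
Total Δv = Δv₁ + Δv₂ = 3.644 km/s.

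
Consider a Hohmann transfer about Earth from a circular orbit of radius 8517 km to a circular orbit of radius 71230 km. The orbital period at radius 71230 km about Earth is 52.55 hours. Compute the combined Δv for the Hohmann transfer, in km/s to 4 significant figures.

From Kepler's third law T² = 4π²r³/μ at r = 71230 km, T = 52.55 hours = 52.55 × 3600 s = 1.8918×10^5 s: μ = 4π²r³/T² = 3.98656×10^5 km³/s².
The Hohmann ellipse has a_t = (r₁ + r₂)/2 = 39873.5 km.
Circular speed at r₁: v₁ = √(μ/r₁) = √(3.98656×10^5/8517) = 6.8416 km/s.
On the transfer ellipse at r₁, v² = μ(2/r − 1/a) gives v_p = √[μ(2/r₁ − 1/a_t)] = 9.1442 km/s.
First burn Δv₁ = |v_p − v₁| = 2.303 km/s.
At r₂, v₂ = √(μ/r₂) = 2.3657 km/s.
Transfer-orbit speed at r₂: v_a = √[μ(2/r₂ − 1/a_t)] = 1.0934 km/s.
Second burn Δv₂ = |v₂ − v_a| = 1.272 km/s.
Δv = Δv₁ + Δv₂ = 2.303 + 1.272 = 3.575 km/s.

Δv = 3.575 km/s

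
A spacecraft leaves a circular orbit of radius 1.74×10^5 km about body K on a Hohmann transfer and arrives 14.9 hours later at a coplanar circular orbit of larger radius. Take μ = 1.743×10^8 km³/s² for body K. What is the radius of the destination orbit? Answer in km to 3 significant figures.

r₂ = 5.67×10^5 km

Transfer time t = 14.9 hours = 53640 s, and t = π√(a_t³/μ).
So a_t = (μ t²/π²)^(1/3) = (1.743×10^8 × (53640)² / π²)^(1/3) = 3.7039×10^5 km.
Since a_t = (r₁ + r₂)/2, r₂ = 2a_t − r₁ = 2×3.7039×10^5 − 1.740×10^5 = 5.6678×10^5 km.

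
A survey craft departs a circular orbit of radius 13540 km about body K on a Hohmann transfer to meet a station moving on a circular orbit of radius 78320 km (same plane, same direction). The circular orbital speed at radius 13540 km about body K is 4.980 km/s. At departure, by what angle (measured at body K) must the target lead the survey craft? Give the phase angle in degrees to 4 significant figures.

From the circular-orbit relation v² = μ/r at r = 13540 km: μ = v²r = (4.980)² × 13540 = 3.35797×10^5 km³/s².
Semi-major axis of the transfer orbit: a_t = (13540 + 78320)/2 = 45930 km.
The half-period of the transfer ellipse is t = π√(a_t³/μ) = 53360 s.
Target angular speed ω₂ = √(μ/r₂³) = 2.644×10^-5 rad/s.
Angle swept by the target during transfer: ω₂·t = 1.411 rad = 80.84°.
The survey craft traverses 180° on the transfer ellipse, so the target must lead by 180° − 80.84° = 99.16°.

φ = 99.16°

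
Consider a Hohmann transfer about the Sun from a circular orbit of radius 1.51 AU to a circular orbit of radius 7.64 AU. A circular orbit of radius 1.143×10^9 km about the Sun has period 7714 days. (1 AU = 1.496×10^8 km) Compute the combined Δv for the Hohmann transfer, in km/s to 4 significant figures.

Δv = 11.67 km/s

From Kepler's third law T² = 4π²r³/μ at r = 1.143×10^9 km, T = 7714 days = 7714 × 86400 s = 6.664896×10^8 s: μ = 4π²r³/T² = 1.32712×10^11 km³/s².
In km: r₁ = 1.51 × 1.496×10^8 = 2.25896×10^8 km; r₂ = 7.64 × 1.496×10^8 = 1.142944×10^9 km.
Transfer-ellipse semi-major axis a_t = (r₁ + r₂)/2 = (2.25896×10^8 + 1.142944×10^9)/2 = 6.8442×10^8 km.
At r₁ the circular-orbit speed is v₁ = √(μ/r₁) = 24.238 km/s.
Transfer-orbit speed at r₁ (vis-viva equation): v_p = √[μ(2/r₁ − 1/a_t)] = 31.322 km/s.
First burn Δv₁ = |v_p − v₁| = 7.084 km/s.
At r₂, v₂ = √(μ/r₂) = 10.776 km/s.
Transfer-orbit speed at r₂: v_a = √[μ(2/r₂ − 1/a_t)] = 6.1907 km/s.
Second burn Δv₂ = |v₂ − v_a| = 4.585 km/s.
Total Δv = Δv₁ + Δv₂ = 11.67 km/s.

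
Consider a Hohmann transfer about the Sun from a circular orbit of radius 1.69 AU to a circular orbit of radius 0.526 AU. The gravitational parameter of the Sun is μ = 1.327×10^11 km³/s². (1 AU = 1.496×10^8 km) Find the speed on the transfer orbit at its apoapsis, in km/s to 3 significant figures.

v = 15.8 km/s

In km: r₁ = 1.69 × 1.496×10^8 = 2.52824×10^8 km; r₂ = 0.526 × 1.496×10^8 = 7.86896×10^7 km.
The Hohmann ellipse has a_t = (r₁ + r₂)/2 = 1.657568×10^8 km.
At apoapsis, r = 2.52824×10^8 km.
Applying v² = μ(2/r − 1/a_t): v = 15.79 km/s.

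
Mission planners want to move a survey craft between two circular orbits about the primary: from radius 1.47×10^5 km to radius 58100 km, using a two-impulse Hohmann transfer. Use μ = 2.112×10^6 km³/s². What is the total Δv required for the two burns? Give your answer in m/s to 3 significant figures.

The Hohmann ellipse has a_t = (r₁ + r₂)/2 = 1.0255×10^5 km.
At r₁ the circular-orbit speed is v₁ = √(μ/r₁) = 3.790428 km/s.
On the transfer ellipse at r₁, v² = μ(2/r − 1/a) gives v_a = √[μ(2/r₁ − 1/a_t)] = 2.853044 km/s.
First burn Δv₁ = |v_a − v₁| = 0.93738 km/s.
Circular speed at r₂: v₂ = √(μ/r₂) = 6.02919 km/s.
Transfer-orbit speed at r₂: v_p = √[μ(2/r₂ − 1/a_t)] = 7.21855 km/s.
Second burn Δv₂ = |v₂ − v_p| = 1.1894 km/s.
Total Δv = Δv₁ + Δv₂ = 2.127 km/s.

Δv = 2130 m/s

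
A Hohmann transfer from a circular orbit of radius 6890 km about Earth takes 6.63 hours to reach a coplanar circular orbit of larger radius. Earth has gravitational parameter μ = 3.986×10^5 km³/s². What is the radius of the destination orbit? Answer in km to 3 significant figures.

Transfer time t = 6.63 hours = 23868 s, and t = π√(a_t³/μ).
So a_t = (μ t²/π²)^(1/3) = (3.986×10^5 × (23868)² / π²)^(1/3) = 28442 km.
Since a_t = (r₁ + r₂)/2, r₂ = 2a_t − r₁ = 2×28442 − 6890 = 49994 km.

r₂ = 50000 km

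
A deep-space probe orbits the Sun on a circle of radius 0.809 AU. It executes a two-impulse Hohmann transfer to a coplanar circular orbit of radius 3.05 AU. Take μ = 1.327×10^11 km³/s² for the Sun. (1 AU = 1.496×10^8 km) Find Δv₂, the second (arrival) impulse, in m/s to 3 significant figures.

In km: r₁ = 0.809 × 1.496×10^8 = 1.210264×10^8 km; r₂ = 3.05 × 1.496×10^8 = 4.5628×10^8 km.
The Hohmann ellipse has a_t = (r₁ + r₂)/2 = 2.886532×10^8 km.
On the circular orbit at r = 4.5628×10^8 km, v_c = √(μ/r) = 17.054 km/s.
Transfer-orbit speed at the same r (vis-viva, a = a_t): v_t = √[μ(2/r − 1/a_t)] = 11.043 km/s.
Δv₂ = |v_t − v_c| = |11.043 − 17.054| = 6.011 km/s.

Δv₂ = 6010 m/s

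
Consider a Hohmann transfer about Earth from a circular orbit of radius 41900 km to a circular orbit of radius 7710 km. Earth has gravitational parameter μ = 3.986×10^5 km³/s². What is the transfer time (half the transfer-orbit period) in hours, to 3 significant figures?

Transfer-ellipse semi-major axis a_t = (r₁ + r₂)/2 = (41900 + 7710)/2 = 24805 km.
Half the transfer-orbit period gives t = π√(a_t³/μ) = 19440 s.
Converting: 19440 s ÷ 3600 s/hour = 5.40 hours.

t = 5.40 hours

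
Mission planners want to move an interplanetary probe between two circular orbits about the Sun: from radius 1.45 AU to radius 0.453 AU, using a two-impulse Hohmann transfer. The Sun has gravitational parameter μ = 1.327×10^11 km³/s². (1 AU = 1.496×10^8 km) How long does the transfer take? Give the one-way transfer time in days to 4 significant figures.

In km: r₁ = 1.45 × 1.496×10^8 = 2.1692×10^8 km; r₂ = 0.453 × 1.496×10^8 = 6.77688×10^7 km.
Semi-major axis of the transfer orbit: a_t = (2.1692×10^8 + 6.77688×10^7)/2 = 1.423444×10^8 km.
Half the transfer-orbit period gives t = π√(a_t³/μ) = 1.4646×10^7 s.
Converting: 1.4646×10^7 s ÷ 86400 s/day = 169.5 days.

t = 169.5 days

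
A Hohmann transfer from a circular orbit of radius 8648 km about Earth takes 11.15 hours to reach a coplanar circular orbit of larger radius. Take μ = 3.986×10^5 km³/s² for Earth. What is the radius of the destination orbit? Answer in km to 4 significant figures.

r₂ = 71800 km

Transfer time t = 11.15 hours = 40140 s, and t = π√(a_t³/μ).
So a_t = (μ t²/π²)^(1/3) = (3.986×10^5 × (40140)² / π²)^(1/3) = 40222 km.
Since a_t = (r₁ + r₂)/2, r₂ = 2a_t − r₁ = 2×40222 − 8648 = 71796 km.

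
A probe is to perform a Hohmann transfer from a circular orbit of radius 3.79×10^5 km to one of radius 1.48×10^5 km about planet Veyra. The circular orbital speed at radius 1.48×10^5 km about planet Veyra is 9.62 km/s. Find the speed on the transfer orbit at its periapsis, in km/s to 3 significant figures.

From the circular-orbit relation v² = μ/r at r = 1.48×10^5 km: μ = v²r = (9.62)² × 1.48×10^5 = 1.36966×10^7 km³/s².
Semi-major axis of the transfer orbit: a_t = (3.790×10^5 + 1.480×10^5)/2 = 2.635×10^5 km.
The periapsis of the transfer ellipse is at r = 1.480×10^5 km.
From the vis-viva equation, v = √[μ(2/r − 1/a_t)] = 11.54 km/s.

v = 11.5 km/s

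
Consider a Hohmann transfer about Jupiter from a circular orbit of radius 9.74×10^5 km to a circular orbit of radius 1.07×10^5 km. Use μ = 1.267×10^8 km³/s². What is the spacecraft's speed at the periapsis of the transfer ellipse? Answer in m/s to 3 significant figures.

v = 46200 m/s

Semi-major axis of the transfer orbit: a_t = (9.740×10^5 + 1.070×10^5)/2 = 5.405×10^5 km.
At periapsis, r = 1.070×10^5 km.
From the vis-viva equation, v = √[μ(2/r − 1/a_t)] = 46.19 km/s.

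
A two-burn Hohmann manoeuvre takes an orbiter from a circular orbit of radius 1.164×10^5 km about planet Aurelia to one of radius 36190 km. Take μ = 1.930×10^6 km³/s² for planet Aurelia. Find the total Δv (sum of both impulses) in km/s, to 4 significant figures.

Transfer-ellipse semi-major axis a_t = (r₁ + r₂)/2 = (1.164×10^5 + 36190)/2 = 76295 km.
Circular speed at r₁: v₁ = √(μ/r₁) = √(1.930×10^6/1.164×10^5) = 4.07195 km/s.
On the transfer ellipse at r₁, vis-viva equation gives v_a = √[μ(2/r₁ − 1/a_t)] = 2.80445 km/s.
First burn Δv₁ = |v_a − v₁| = 1.2675 km/s.
Circular speed at r₂: v₂ = √(μ/r₂) = 7.3027 km/s.
Transfer-orbit speed at r₂: v_p = √[μ(2/r₂ − 1/a_t)] = 9.0201 km/s.
Second burn Δv₂ = |v₂ − v_p| = 1.7174 km/s.
Δv = Δv₁ + Δv₂ = 1.2675 + 1.7174 = 2.985 km/s.

Δv = 2.985 km/s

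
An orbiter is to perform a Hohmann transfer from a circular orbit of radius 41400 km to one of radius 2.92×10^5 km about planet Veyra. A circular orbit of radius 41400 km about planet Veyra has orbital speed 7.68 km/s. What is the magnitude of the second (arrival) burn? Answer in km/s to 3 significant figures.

From the circular-orbit relation v² = μ/r at r = 41400 km: μ = v²r = (7.68)² × 41400 = 2.44187×10^6 km³/s².
Transfer-ellipse semi-major axis a_t = (r₁ + r₂)/2 = (41400 + 2.920×10^5)/2 = 1.667×10^5 km.
Circular speed at r = 2.920×10^5 km: v_c = √(μ/r) = 2.892 km/s.
Transfer-orbit speed at the same r (vis-viva, a = a_t): v_t = √[μ(2/r − 1/a_t)] = 1.441 km/s.
Δv₂ = |v_t − v_c| = |1.441 − 2.892| = 1.451 km/s.

Δv₂ = 1.45 km/s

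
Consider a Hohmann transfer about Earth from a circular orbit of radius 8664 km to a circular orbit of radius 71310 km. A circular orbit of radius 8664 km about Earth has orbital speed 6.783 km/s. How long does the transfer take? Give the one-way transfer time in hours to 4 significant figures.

From the circular-orbit relation v² = μ/r at r = 8664 km: μ = v²r = (6.783)² × 8664 = 3.98623×10^5 km³/s².
The Hohmann ellipse has a_t = (r₁ + r₂)/2 = 39987 km.
Half the transfer-orbit period gives t = π√(a_t³/μ) = 39790 s.
Converting: 39790 s ÷ 3600 s/hour = 11.05 hours.

t = 11.05 hours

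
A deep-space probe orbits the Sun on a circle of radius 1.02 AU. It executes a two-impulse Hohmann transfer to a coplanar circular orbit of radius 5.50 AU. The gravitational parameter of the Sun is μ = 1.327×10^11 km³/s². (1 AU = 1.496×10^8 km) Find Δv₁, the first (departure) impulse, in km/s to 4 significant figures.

In km: r₁ = 1.02 × 1.496×10^8 = 1.52592×10^8 km; r₂ = 5.50 × 1.496×10^8 = 8.228×10^8 km.
Transfer-ellipse semi-major axis a_t = (r₁ + r₂)/2 = (1.52592×10^8 + 8.228×10^8)/2 = 4.87696×10^8 km.
Circular speed at r = 1.52592×10^8 km: v_c = √(μ/r) = 29.490 km/s.
Vis-viva on the transfer ellipse at r = 1.52592×10^8 km gives v_t = √[μ(2/r − 1/a_t)] = 38.304 km/s.
Δv₁ = |v_t − v_c| = |38.304 − 29.490| = 8.814 km/s.

Δv₁ = 8.814 km/s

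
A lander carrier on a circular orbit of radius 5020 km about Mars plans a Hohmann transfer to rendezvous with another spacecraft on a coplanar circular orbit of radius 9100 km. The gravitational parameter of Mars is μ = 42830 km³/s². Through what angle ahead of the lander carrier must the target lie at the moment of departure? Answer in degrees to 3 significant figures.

φ = 57.0°

Transfer-ellipse semi-major axis a_t = (r₁ + r₂)/2 = (5020 + 9100)/2 = 7060 km.
The half-period of the transfer ellipse is t = π√(a_t³/μ) = 9005 s.
Target angular speed ω₂ = √(μ/r₂³) = 2.384×10^-4 rad/s.
Angle swept by the target during transfer: ω₂·t = 2.147 rad = 123.0°.
Arrival is 180° from departure on the ellipse, so φ = 180° − 123.0° = 57.0°.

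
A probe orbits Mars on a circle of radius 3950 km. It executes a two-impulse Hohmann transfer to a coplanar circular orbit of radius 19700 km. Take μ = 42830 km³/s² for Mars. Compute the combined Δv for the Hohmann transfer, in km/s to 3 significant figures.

Transfer-ellipse semi-major axis a_t = (r₁ + r₂)/2 = (3950 + 19700)/2 = 11825 km.
Circular speed at r₁: v₁ = √(μ/r₁) = √(42830/3950) = 3.2929 km/s.
Transfer-orbit speed at r₁ (vis-viva equation): v_p = √[μ(2/r₁ − 1/a_t)] = 4.2502 km/s.
First burn Δv₁ = |v_p − v₁| = 0.9573 km/s.
Circular speed at r₂: v₂ = √(μ/r₂) = 1.4745 km/s.
Transfer-orbit speed at r₂: v_a = √[μ(2/r₂ − 1/a_t)] = 0.85219 km/s.
Second burn Δv₂ = |v₂ − v_a| = 0.6223 km/s.
Δv = Δv₁ + Δv₂ = 0.9573 + 0.6223 = 1.580 km/s.

Δv = 1.58 km/s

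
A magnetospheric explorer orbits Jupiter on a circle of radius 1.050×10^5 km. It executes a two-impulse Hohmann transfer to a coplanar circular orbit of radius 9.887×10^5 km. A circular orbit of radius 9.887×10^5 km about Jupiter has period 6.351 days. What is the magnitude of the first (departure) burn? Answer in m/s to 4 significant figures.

Δv₁ = 11970 m/s

From Kepler's third law T² = 4π²r³/μ at r = 9.887×10^5 km, T = 6.351 days = 6.351 × 86400 s = 5.487264×10^5 s: μ = 4π²r³/T² = 1.26719×10^8 km³/s².
Transfer-ellipse semi-major axis a_t = (r₁ + r₂)/2 = (1.050×10^5 + 9.887×10^5)/2 = 5.4685×10^5 km.
Circular speed at r = 1.050×10^5 km: v_c = √(μ/r) = 34.74 km/s.
Vis-viva on the transfer ellipse at r = 1.050×10^5 km gives v_t = √[μ(2/r − 1/a_t)] = 46.71 km/s.
Δv₁ = |v_t − v_c| = |46.71 − 34.74| = 11.97 km/s.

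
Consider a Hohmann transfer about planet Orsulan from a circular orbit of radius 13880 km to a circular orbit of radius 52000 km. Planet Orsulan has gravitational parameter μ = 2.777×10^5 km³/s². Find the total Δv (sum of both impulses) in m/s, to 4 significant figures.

Δv = 1958 m/s

Transfer-ellipse semi-major axis a_t = (r₁ + r₂)/2 = (13880 + 52000)/2 = 32940 km.
At r₁ the circular-orbit speed is v₁ = √(μ/r₁) = 4.473 km/s.
Transfer-orbit speed at r₁ (vis-viva): v_p = √[μ(2/r₁ − 1/a_t)] = 5.620 km/s.
First burn Δv₁ = |v_p − v₁| = 1.147 km/s.
At r₂, v₂ = √(μ/r₂) = 2.3109 km/s.
Transfer-orbit speed at r₂: v_a = √[μ(2/r₂ − 1/a_t)] = 1.5001 km/s.
Second burn Δv₂ = |v₂ − v_a| = 0.8108 km/s.
Total Δv = Δv₁ + Δv₂ = 1.958 km/s.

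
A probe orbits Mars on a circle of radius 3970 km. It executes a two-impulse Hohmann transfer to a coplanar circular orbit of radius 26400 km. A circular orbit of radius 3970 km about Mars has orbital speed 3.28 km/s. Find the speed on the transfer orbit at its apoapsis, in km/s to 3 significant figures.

v = 0.650 km/s

From the circular-orbit relation v² = μ/r at r = 3970 km: μ = v²r = (3.28)² × 3970 = 42710.8 km³/s².
The Hohmann ellipse has a_t = (r₁ + r₂)/2 = 15185 km.
At apoapsis, r = 26400 km.
Applying v² = μ(2/r − 1/a_t): v = 0.6504 km/s.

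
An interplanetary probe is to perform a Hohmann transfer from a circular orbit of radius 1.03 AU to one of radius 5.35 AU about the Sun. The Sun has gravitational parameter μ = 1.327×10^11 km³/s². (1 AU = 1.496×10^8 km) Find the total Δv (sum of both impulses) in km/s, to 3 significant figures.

Δv = 14.2 km/s

In km: r₁ = 1.03 × 1.496×10^8 = 1.54088×10^8 km; r₂ = 5.35 × 1.496×10^8 = 8.0036×10^8 km.
Semi-major axis of the transfer orbit: a_t = (1.54088×10^8 + 8.0036×10^8)/2 = 4.77224×10^8 km.
Circular speed at r₁: v₁ = √(μ/r₁) = √(1.327×10^11/1.54088×10^8) = 29.346 km/s.
Transfer-orbit speed at r₁ (vis-viva equation): v_p = √[μ(2/r₁ − 1/a_t)] = 38.004 km/s.
First burn Δv₁ = |v_p − v₁| = 8.658 km/s.
Circular speed at r₂: v₂ = √(μ/r₂) = 12.8764 km/s.
Transfer-orbit speed at r₂: v_a = √[μ(2/r₂ − 1/a_t)] = 7.31671 km/s.
Second burn Δv₂ = |v₂ − v_a| = 5.560 km/s.
Δv = Δv₁ + Δv₂ = 8.658 + 5.560 = 14.22 km/s.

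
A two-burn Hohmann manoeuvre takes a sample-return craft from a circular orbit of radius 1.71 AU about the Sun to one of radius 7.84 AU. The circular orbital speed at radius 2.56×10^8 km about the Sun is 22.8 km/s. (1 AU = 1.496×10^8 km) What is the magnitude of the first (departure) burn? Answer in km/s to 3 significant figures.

Δv₁ = 6.42 km/s

From the circular-orbit relation v² = μ/r at r = 2.56×10^8 km: μ = v²r = (22.8)² × 2.56×10^8 = 1.33079×10^11 km³/s².
In km: r₁ = 1.71 × 1.496×10^8 = 2.55816×10^8 km; r₂ = 7.84 × 1.496×10^8 = 1.172864×10^9 km.
Semi-major axis of the transfer orbit: a_t = (2.55816×10^8 + 1.172864×10^9)/2 = 7.1434×10^8 km.
On the circular orbit at r = 2.55816×10^8 km, v_c = √(μ/r) = 22.8082 km/s.
Vis-viva on the transfer ellipse at r = 2.55816×10^8 km gives v_t = √[μ(2/r − 1/a_t)] = 29.2255 km/s.
Δv₁ = |v_t − v_c| = |29.2255 − 22.8082| = 6.417 km/s.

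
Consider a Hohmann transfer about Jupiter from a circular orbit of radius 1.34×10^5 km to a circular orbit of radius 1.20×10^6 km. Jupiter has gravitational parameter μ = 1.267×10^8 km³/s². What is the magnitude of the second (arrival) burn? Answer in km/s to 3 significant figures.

Semi-major axis of the transfer orbit: a_t = (1.340×10^5 + 1.200×10^6)/2 = 6.670×10^5 km.
Circular speed at r = 1.200×10^6 km: v_c = √(μ/r) = 10.2754 km/s.
Transfer-orbit speed at the same r (vis-viva, a = a_t): v_t = √[μ(2/r − 1/a_t)] = 4.60561 km/s.
Δv₂ = |v_t − v_c| = |4.60561 − 10.2754| = 5.670 km/s.

Δv₂ = 5.67 km/s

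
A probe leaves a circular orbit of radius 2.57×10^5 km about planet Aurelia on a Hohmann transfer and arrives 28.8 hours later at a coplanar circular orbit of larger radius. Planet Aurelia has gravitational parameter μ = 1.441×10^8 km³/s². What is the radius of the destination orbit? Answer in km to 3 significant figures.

r₂ = 8.22×10^5 km

Transfer time t = 28.8 hours = 1.0368×10^5 s, and t = π√(a_t³/μ).
So a_t = (μ t²/π²)^(1/3) = (1.441×10^8 × (1.0368×10^5)² / π²)^(1/3) = 5.3941×10^5 km.
Since a_t = (r₁ + r₂)/2, r₂ = 2a_t − r₁ = 2×5.3941×10^5 − 2.570×10^5 = 8.2182×10^5 km.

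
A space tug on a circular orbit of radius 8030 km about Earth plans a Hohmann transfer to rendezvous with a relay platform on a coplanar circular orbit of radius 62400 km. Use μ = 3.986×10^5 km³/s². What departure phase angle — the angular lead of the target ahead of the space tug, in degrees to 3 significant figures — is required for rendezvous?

φ = 104°

Transfer-ellipse semi-major axis a_t = (r₁ + r₂)/2 = (8030 + 62400)/2 = 35215 km.
The half-period of the transfer ellipse is t = π√(a_t³/μ) = 32883 s.
Target angular speed ω₂ = √(μ/r₂³) = 4.0503×10^-5 rad/s.
Angle swept by the target during transfer: ω₂·t = 1.3319 rad = 76.31°.
The space tug traverses 180° on the transfer ellipse, so the target must lead by 180° − 76.31° = 104°.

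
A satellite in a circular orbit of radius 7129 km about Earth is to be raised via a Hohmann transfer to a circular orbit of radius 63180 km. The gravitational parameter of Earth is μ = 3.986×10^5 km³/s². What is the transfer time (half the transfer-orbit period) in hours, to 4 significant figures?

t = 9.111 hours

Semi-major axis of the transfer orbit: a_t = (7129 + 63180)/2 = 35154.5 km.
Transfer time t = π√(a_t³/μ) = π√((35154.5)³ / 3.986×10^5) = 32800 s.
Converting: 32800 s ÷ 3600 s/hour = 9.111 hours.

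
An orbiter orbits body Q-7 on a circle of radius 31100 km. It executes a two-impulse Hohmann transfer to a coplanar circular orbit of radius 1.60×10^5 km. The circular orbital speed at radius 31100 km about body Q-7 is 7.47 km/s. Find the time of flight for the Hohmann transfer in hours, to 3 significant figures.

t = 19.6 hours

From the circular-orbit relation v² = μ/r at r = 31100 km: μ = v²r = (7.47)² × 31100 = 1.73541×10^6 km³/s².
Transfer-ellipse semi-major axis a_t = (r₁ + r₂)/2 = (31100 + 1.600×10^5)/2 = 95550 km.
Half the transfer-orbit period gives t = π√(a_t³/μ) = 70440 s.
Converting: 70440 s ÷ 3600 s/hour = 19.6 hours.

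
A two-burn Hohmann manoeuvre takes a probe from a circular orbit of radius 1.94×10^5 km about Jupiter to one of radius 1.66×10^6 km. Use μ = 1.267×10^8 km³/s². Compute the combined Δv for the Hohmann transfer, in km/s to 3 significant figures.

Semi-major axis of the transfer orbit: a_t = (1.940×10^5 + 1.660×10^6)/2 = 9.270×10^5 km.
At r₁ the circular-orbit speed is v₁ = √(μ/r₁) = 25.556 km/s.
Transfer-orbit speed at r₁ (vis-viva equation): v_p = √[μ(2/r₁ − 1/a_t)] = 34.198 km/s.
First burn Δv₁ = |v_p − v₁| = 8.642 km/s.
At r₂, v₂ = √(μ/r₂) = 8.7364 km/s.
Transfer-orbit speed at r₂: v_a = √[μ(2/r₂ − 1/a_t)] = 3.9966 km/s.
Second burn Δv₂ = |v₂ − v_a| = 4.740 km/s.
Δv = Δv₁ + Δv₂ = 8.642 + 4.740 = 13.38 km/s.

Δv = 13.4 km/s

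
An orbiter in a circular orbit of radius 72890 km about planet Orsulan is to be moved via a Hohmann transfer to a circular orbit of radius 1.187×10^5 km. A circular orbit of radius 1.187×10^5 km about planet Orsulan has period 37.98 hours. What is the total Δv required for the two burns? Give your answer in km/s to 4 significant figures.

Δv = 1.484 km/s

From Kepler's third law T² = 4π²r³/μ at r = 1.187×10^5 km, T = 37.98 hours = 37.98 × 3600 s = 1.36728×10^5 s: μ = 4π²r³/T² = 3.53181×10^6 km³/s².
Transfer-ellipse semi-major axis a_t = (r₁ + r₂)/2 = (72890 + 1.187×10^5)/2 = 95795 km.
At r₁ the circular-orbit speed is v₁ = √(μ/r₁) = 6.9609 km/s.
On the transfer ellipse at r₁, v² = μ(2/r − 1/a) gives v_p = √[μ(2/r₁ − 1/a_t)] = 7.7485 km/s.
First burn Δv₁ = |v_p − v₁| = 0.7876 km/s.
Circular speed at r₂: v₂ = √(μ/r₂) = 5.4547 km/s.
Transfer-orbit speed at r₂: v_a = √[μ(2/r₂ − 1/a_t)] = 4.7581 km/s.
Second burn Δv₂ = |v₂ − v_a| = 0.6966 km/s.
Δv = Δv₁ + Δv₂ = 0.7876 + 0.6966 = 1.484 km/s.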